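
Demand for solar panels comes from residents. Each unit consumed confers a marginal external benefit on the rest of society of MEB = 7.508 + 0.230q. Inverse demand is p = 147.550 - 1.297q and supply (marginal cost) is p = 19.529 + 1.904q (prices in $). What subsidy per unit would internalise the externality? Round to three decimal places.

Social marginal benefit = demand + MEB = 155.058 - 1.067q.
Set SMB = MC: 155.058 - 1.067q = 19.529 + 1.904q → q* = 45.6173.
The Pigouvian subsidy equals MEB at q*: 7.508 + 0.230×45.6173 = 18.0000.

subsidy = $18.000 per unit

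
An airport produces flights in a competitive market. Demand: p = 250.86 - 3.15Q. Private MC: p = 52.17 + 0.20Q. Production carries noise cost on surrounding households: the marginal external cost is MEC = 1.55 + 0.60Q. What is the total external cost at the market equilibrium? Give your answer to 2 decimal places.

1147.25

Market equilibrium (private): 52.17 + 0.20Q = 250.86 - 3.15Q → Q_m = 59.3104.
Total external cost = ∫₀^{Q_m} (1.55 + 0.60Q) dQ = 1.55×59.3104 + ½×0.60×59.3104² = 1147.2482.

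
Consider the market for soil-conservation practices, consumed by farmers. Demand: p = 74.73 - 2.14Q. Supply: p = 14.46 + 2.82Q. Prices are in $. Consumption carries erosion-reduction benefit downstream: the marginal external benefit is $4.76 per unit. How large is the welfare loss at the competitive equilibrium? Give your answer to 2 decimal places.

Market equilibrium (private): 14.46 + 2.82Q = 74.73 - 2.14Q → Q_m = 12.1512.
Social marginal benefit = demand + MEB = 79.49 - 2.14Q.
Set SMB = MC: 79.49 - 2.14Q = 14.46 + 2.82Q → Q* = 13.1109.
Height of the DWL triangle at Q_m is SMB(Q_m) − MC(Q_m) = MEB(Q_m) = 4.7600.
DWL = ½ × 0.9597 × 4.7600 = 2.2841.

DWL = $2.28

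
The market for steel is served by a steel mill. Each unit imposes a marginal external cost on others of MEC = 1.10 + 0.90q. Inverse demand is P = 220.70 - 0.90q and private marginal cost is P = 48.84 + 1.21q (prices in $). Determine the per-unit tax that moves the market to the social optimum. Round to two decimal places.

tax = $52.16 per unit

Social marginal cost = private MC + MEC = 49.94 + 2.11q.
Set SMC = demand: 49.94 + 2.11q = 220.70 - 0.90q → q* = 56.7309.
The Pigouvian tax equals MEC at q*: 1.10 + 0.90×56.7309 = 52.1578.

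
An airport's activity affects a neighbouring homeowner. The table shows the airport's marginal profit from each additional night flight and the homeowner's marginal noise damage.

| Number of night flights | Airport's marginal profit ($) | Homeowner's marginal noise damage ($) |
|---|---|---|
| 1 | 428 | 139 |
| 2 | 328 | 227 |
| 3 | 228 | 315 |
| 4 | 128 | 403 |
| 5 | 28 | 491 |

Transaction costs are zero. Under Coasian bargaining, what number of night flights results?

2

Bargaining reaches the level where marginal profit last exceeds marginal noise damage.
That holds through level 2 (328 ≥ 227) but not at 3 (228 < 315).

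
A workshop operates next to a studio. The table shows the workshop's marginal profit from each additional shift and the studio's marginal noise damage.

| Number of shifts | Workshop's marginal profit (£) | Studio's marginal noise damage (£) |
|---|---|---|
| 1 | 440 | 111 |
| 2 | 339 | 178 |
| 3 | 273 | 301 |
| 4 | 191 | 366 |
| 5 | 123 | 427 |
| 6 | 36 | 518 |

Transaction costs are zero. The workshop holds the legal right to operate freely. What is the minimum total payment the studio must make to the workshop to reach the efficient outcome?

Left alone the workshop would choose level 6 (marginal profit stays positive).
Efficient level: k* = 2 (marginal profit ≥ marginal noise damage through 2).
The studio must at least cover the workshop's forgone profit from cutting 6→2: 273 + 191 + 123 + 36 = 623.

£623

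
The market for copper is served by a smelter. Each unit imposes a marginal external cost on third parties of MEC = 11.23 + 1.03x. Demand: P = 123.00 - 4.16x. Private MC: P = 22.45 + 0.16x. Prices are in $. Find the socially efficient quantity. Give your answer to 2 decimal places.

Social marginal cost = private MC + MEC = 33.68 + 1.19x.
Set SMC = demand: 33.68 + 1.19x = 123.00 - 4.16x → x* = 16.6953.

x* = 16.70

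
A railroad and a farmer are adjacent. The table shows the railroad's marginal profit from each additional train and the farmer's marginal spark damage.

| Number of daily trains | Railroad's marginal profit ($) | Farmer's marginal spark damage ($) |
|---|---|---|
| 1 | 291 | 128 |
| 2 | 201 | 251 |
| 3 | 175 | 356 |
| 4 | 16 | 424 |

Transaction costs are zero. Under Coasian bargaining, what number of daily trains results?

Bargaining reaches the level where marginal profit last exceeds marginal spark damage.
That holds through level 1 (291 ≥ 128) but not at 2 (201 < 251).

1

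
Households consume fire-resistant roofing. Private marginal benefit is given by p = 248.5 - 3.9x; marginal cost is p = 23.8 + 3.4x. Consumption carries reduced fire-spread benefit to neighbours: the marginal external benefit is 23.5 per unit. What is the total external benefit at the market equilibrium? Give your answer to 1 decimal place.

Market equilibrium (private): 23.8 + 3.4x = 248.5 - 3.9x → x_m = 30.7808.
Total external benefit = MEB × x_m = 23.5 × 30.7808 = 723.3488.

723.3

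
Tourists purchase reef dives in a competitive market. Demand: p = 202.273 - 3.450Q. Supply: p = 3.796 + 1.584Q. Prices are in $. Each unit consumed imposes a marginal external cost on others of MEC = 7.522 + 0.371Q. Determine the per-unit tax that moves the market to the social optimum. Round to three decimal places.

Social marginal benefit = demand − MEC = 194.751 - 3.821Q.
Set SMB = MC: 194.751 - 3.821Q = 3.796 + 1.584Q → Q* = 35.3293.
The Pigouvian tax equals MEC at Q*: 7.522 + 0.371×35.3293 = 20.6292.

tax = $20.629 per unit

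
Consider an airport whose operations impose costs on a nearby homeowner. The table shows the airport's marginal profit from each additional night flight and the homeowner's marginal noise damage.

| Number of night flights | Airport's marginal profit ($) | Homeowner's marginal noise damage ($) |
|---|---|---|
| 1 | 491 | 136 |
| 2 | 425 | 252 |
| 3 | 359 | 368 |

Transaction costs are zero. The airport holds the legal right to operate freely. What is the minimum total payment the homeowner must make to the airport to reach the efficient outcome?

$359

Left alone the airport would choose level 3 (marginal profit stays positive).
Efficient level: k* = 2 (marginal profit ≥ marginal noise damage through 2).
The homeowner must at least cover the airport's forgone profit from cutting 3→2: 359 = 359.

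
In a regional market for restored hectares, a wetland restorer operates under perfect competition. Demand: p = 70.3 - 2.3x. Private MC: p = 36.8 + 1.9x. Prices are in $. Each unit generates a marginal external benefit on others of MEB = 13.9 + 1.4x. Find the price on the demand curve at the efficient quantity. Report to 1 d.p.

Social marginal cost = private MC − MEB = 22.9 + 0.5x.
Set SMC = demand: 22.9 + 0.5x = 70.3 - 2.3x → x* = 16.9286.
Consumer price on the demand curve at x*: 70.3 − 2.3×16.9286 = 31.3642.

P = $31.4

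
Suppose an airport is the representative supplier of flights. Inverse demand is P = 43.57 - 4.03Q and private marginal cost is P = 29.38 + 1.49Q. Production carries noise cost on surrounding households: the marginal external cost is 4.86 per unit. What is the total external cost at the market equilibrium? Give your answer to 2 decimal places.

Market equilibrium (private): 29.38 + 1.49Q = 43.57 - 4.03Q → Q_m = 2.5707.
Total external cost = MEC × Q_m = 4.86 × 2.5707 = 12.4936.

12.49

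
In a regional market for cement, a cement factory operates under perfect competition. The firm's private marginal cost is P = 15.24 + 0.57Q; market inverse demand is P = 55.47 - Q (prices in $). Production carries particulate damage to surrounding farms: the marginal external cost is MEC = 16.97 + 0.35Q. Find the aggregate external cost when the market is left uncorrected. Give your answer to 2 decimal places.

Market equilibrium (private): 15.24 + 0.57Q = 55.47 - Q → Q_m = 25.6242.
Total external cost = ∫₀^{Q_m} (16.97 + 0.35Q) dQ = 16.97×25.6242 + ½×0.35×25.6242² = 549.7476.

$549.75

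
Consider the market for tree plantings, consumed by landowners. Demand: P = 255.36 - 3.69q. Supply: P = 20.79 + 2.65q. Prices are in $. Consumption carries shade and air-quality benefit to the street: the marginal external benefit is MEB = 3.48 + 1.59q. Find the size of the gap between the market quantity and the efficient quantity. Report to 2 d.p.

Market equilibrium (private): 20.79 + 2.65q = 255.36 - 3.69q → q_m = 36.9984.
Social marginal benefit = demand + MEB = 258.84 - 2.10q.
Set SMB = MC: 258.84 - 2.10q = 20.79 + 2.65q → q* = 50.1158.
Gap = |36.9984 − 50.1158| = 13.1174.

13.12 units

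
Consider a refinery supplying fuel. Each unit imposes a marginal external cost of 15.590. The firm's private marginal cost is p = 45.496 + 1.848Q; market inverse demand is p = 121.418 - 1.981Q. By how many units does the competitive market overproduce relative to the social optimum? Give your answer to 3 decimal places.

Market equilibrium (private): 45.496 + 1.848Q = 121.418 - 1.981Q → Q_m = 19.8282.
Social marginal cost = private MC + MEC = 61.086 + 1.848Q.
Set SMC = demand: 61.086 + 1.848Q = 121.418 - 1.981Q → Q* = 15.7566.
Gap = |19.8282 − 15.7566| = 4.0716.

4.072 units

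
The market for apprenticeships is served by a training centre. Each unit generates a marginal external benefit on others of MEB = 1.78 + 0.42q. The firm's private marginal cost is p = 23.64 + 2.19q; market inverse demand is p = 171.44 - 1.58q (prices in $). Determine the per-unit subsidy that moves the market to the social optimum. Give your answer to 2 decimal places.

Social marginal cost = private MC − MEB = 21.86 + 1.77q.
Set SMC = demand: 21.86 + 1.77q = 171.44 - 1.58q → q* = 44.6507.
The Pigouvian subsidy equals MEB at q*: 1.78 + 0.42×44.6507 = 20.5333.

subsidy = $20.53 per unit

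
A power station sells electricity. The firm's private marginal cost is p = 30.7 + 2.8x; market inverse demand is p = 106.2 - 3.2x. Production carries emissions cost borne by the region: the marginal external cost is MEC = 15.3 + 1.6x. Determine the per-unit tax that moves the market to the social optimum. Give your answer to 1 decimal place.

Social marginal cost = private MC + MEC = 46.0 + 4.4x.
Set SMC = demand: 46.0 + 4.4x = 106.2 - 3.2x → x* = 7.9211.
The Pigouvian tax equals MEC at x*: 15.3 + 1.6×7.9211 = 27.9738.

tax = 28.0 per unit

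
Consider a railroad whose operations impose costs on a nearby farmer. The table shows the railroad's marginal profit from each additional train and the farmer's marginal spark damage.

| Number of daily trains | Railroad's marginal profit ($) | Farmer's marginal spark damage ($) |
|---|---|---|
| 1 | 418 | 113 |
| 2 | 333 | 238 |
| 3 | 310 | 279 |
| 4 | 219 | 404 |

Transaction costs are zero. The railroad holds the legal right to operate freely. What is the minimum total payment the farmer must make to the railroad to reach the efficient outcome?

Left alone the railroad would choose level 4 (marginal profit stays positive).
Efficient level: k* = 3 (marginal profit ≥ marginal spark damage through 3).
The farmer must at least cover the railroad's forgone profit from cutting 4→3: 219 = 219.

$219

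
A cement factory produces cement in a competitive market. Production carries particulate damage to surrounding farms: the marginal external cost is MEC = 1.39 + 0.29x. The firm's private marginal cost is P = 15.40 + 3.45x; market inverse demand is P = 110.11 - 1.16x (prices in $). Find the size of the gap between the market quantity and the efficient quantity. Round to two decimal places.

Market equilibrium (private): 15.40 + 3.45x = 110.11 - 1.16x → x_m = 20.5445.
Social marginal cost = private MC + MEC = 16.79 + 3.74x.
Set SMC = demand: 16.79 + 3.74x = 110.11 - 1.16x → x* = 19.0449.
Gap = |20.5445 − 19.0449| = 1.4996.

1.50 units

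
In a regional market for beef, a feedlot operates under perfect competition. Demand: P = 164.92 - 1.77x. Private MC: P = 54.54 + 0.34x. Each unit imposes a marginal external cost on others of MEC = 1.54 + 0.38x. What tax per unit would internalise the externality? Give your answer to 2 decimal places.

Social marginal cost = private MC + MEC = 56.08 + 0.72x.
Set SMC = demand: 56.08 + 0.72x = 164.92 - 1.77x → x* = 43.7108.
The Pigouvian tax equals MEC at x*: 1.54 + 0.38×43.7108 = 18.1501.

tax = 18.15 per unit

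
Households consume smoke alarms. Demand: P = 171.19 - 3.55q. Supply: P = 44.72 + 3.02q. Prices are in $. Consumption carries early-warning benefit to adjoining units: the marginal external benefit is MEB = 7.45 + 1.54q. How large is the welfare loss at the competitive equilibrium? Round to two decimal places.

DWL = $136.78

Market equilibrium (private): 44.72 + 3.02q = 171.19 - 3.55q → q_m = 19.2496.
Social marginal benefit = demand + MEB = 178.64 - 2.01q.
Set SMB = MC: 178.64 - 2.01q = 44.72 + 3.02q → q* = 26.6243.
The welfare-loss triangle has base |q_m − q*| and height MEB(q_m) (the vertical gap between SMB and MC is zero at q* and MEB at q_m).
DWL = ½ × 7.3747 × 37.0944 = 136.7800.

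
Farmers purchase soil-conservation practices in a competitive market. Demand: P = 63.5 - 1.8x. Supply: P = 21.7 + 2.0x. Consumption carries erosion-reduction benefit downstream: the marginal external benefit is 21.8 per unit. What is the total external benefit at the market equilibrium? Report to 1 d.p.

239.8

Market equilibrium (private): 21.7 + 2.0x = 63.5 - 1.8x → x_m = 11.0000.
Total external benefit = MEB × x_m = 21.8 × 11.0000 = 239.8000.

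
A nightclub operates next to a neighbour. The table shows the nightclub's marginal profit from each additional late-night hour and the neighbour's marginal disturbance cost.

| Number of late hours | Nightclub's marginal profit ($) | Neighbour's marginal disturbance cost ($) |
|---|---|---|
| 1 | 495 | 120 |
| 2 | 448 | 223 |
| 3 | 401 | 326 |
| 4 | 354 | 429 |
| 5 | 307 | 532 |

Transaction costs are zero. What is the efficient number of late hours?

3

Bargaining reaches the level where marginal profit last exceeds marginal disturbance cost.
That holds through level 3 (401 ≥ 326) but not at 4 (354 < 429).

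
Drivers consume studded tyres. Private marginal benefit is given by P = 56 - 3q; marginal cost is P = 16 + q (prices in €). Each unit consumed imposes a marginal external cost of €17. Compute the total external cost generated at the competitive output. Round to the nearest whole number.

Market equilibrium (private): 16 + q = 56 - 3q → q_m = 10.0000.
Total external cost = MEC × q_m = 17 × 10.0000 = 170.0000.

€170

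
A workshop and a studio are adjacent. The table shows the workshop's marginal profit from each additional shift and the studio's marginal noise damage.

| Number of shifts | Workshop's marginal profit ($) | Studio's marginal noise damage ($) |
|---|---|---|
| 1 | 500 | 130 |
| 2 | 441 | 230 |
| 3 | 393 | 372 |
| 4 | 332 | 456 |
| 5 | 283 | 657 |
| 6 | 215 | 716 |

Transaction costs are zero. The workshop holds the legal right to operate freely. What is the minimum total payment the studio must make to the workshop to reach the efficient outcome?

$830

Left alone the workshop would choose level 6 (marginal profit stays positive).
Efficient level: k* = 3 (marginal profit ≥ marginal noise damage through 3).
The studio must at least cover the workshop's forgone profit from cutting 6→3: 332 + 283 + 215 = 830.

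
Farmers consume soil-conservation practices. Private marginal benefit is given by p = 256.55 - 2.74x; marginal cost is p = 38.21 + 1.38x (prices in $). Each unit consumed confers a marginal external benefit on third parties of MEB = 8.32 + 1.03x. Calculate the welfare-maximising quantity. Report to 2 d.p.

x* = 73.35

Social marginal benefit = demand + MEB = 264.87 - 1.71x.
Set SMB = MC: 264.87 - 1.71x = 38.21 + 1.38x → x* = 73.3528.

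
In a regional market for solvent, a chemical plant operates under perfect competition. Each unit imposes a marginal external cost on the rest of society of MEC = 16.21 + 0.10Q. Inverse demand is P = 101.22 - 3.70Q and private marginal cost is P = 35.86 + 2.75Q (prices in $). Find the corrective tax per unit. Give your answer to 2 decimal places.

Social marginal cost = private MC + MEC = 52.07 + 2.85Q.
Set SMC = demand: 52.07 + 2.85Q = 101.22 - 3.70Q → Q* = 7.5038.
The Pigouvian tax equals MEC at Q*: 16.21 + 0.10×7.5038 = 16.9604.

tax = $16.96 per unit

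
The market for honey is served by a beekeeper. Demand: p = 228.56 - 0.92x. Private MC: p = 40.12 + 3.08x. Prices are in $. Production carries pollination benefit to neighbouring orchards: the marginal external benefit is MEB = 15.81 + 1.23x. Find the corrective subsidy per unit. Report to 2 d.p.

subsidy = $106.51 per unit

Social marginal cost = private MC − MEB = 24.31 + 1.85x.
Set SMC = demand: 24.31 + 1.85x = 228.56 - 0.92x → x* = 73.7365.
The Pigouvian subsidy equals MEB at x*: 15.81 + 1.23×73.7365 = 106.5059.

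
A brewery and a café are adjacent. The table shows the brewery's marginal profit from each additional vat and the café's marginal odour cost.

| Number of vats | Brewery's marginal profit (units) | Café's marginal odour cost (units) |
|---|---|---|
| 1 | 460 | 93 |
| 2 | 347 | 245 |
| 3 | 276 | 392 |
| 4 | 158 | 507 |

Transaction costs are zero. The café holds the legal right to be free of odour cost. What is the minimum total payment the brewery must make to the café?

338

Efficient level: marginal profit ≥ marginal odour cost through level 2, so k* = 2.
With the café holding the right, the brewery must at least compensate total damage at k*: 93 + 245 = 338.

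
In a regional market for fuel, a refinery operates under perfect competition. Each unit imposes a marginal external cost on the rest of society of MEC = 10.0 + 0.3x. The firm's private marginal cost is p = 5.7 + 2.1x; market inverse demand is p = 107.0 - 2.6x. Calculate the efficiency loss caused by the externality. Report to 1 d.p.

Market equilibrium (private): 5.7 + 2.1x = 107.0 - 2.6x → x_m = 21.5532.
Social marginal cost = private MC + MEC = 15.7 + 2.4x.
Set SMC = demand: 15.7 + 2.4x = 107.0 - 2.6x → x* = 18.2600.
Height of the DWL triangle at x_m is SMC(x_m) − demand(x_m) = MEC(x_m) = 16.4660.
DWL = ½ × 3.2932 × 16.4660 = 27.1129.

DWL = 27.1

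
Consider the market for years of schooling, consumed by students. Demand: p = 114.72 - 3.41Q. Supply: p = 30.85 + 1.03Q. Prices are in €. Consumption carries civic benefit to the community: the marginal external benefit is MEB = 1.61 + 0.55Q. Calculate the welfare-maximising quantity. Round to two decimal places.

Q* = 21.97

Social marginal benefit = demand + MEB = 116.33 - 2.86Q.
Set SMB = MC: 116.33 - 2.86Q = 30.85 + 1.03Q → Q* = 21.9743.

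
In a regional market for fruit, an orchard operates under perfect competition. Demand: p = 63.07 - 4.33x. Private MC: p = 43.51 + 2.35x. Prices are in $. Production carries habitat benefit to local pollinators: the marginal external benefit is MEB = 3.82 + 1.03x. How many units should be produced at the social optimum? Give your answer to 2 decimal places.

x* = 4.14

Social marginal cost = private MC − MEB = 39.69 + 1.32x.
Set SMC = demand: 39.69 + 1.32x = 63.07 - 4.33x → x* = 4.1381.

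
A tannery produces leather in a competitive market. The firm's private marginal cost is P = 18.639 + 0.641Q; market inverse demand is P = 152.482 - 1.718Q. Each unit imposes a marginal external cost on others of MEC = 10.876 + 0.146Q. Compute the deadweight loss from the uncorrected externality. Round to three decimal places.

DWL = 73.272

Market equilibrium (private): 18.639 + 0.641Q = 152.482 - 1.718Q → Q_m = 56.7372.
Social marginal cost = private MC + MEC = 29.515 + 0.787Q.
Set SMC = demand: 29.515 + 0.787Q = 152.482 - 1.718Q → Q* = 49.0886.
The loss is the area between SMC and demand from Q* to Q_m; with linear curves that's a triangle of height MEC(Q_m).
DWL = ½ × 7.6486 × 19.1596 = 73.2721.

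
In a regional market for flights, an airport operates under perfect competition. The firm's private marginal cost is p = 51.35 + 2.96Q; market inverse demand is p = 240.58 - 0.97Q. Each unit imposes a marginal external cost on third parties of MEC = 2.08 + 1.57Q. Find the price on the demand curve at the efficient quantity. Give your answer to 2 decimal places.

Social marginal cost = private MC + MEC = 53.43 + 4.53Q.
Set SMC = demand: 53.43 + 4.53Q = 240.58 - 0.97Q → Q* = 34.0273.
Consumer price on the demand curve at Q*: 240.58 − 0.97×34.0273 = 207.5735.

P = 207.57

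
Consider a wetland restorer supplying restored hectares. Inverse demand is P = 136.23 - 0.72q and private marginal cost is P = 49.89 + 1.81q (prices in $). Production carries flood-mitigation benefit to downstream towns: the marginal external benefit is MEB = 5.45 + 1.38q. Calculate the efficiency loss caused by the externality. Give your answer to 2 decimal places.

DWL = $1200.40

Market equilibrium (private): 49.89 + 1.81q = 136.23 - 0.72q → q_m = 34.1265.
Social marginal cost = private MC − MEB = 44.44 + 0.43q.
Set SMC = demand: 44.44 + 0.43q = 136.23 - 0.72q → q* = 79.8174.
The loss is the area between SMC and demand from q* to q_m; with linear curves that's a triangle of height MEB(q_m).
DWL = ½ × 45.6909 × 52.5445 = 1200.4027.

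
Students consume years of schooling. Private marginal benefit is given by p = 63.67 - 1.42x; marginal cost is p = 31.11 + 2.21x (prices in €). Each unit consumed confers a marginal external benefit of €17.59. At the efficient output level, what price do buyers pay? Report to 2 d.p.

Social marginal benefit = demand + MEB = 81.26 - 1.42x.
Set SMB = MC: 81.26 - 1.42x = 31.11 + 2.21x → x* = 13.8154.
Consumer price on the demand curve at x*: 63.67 − 1.42×13.8154 = 44.0521.

P = €44.05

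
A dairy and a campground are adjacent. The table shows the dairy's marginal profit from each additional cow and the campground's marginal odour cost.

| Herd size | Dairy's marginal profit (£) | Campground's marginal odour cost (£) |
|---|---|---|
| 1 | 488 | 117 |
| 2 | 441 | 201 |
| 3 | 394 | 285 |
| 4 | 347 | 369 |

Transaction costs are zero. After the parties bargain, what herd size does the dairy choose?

Bargaining reaches the level where marginal profit last exceeds marginal odour cost.
That holds through level 3 (394 ≥ 285) but not at 4 (347 < 369).

3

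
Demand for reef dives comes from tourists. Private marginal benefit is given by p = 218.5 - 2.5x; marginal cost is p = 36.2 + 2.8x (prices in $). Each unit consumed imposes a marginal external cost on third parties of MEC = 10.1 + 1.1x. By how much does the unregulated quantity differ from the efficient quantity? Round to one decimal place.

Market equilibrium (private): 36.2 + 2.8x = 218.5 - 2.5x → x_m = 34.3962.
Social marginal benefit = demand − MEC = 208.4 - 3.6x.
Set SMB = MC: 208.4 - 3.6x = 36.2 + 2.8x → x* = 26.9063.
Gap = |34.3962 − 26.9063| = 7.4899.

7.5 units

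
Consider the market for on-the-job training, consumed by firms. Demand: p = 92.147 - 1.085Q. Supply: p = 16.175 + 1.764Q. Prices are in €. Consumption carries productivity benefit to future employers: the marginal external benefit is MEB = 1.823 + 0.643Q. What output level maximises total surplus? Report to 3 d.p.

Q* = 35.265

Social marginal benefit = demand + MEB = 93.970 - 0.442Q.
Set SMB = MC: 93.970 - 0.442Q = 16.175 + 1.764Q → Q* = 35.2652.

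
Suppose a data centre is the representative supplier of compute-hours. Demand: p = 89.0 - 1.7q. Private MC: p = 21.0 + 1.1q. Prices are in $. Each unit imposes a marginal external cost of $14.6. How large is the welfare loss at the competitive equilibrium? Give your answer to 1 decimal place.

Market equilibrium (private): 21.0 + 1.1q = 89.0 - 1.7q → q_m = 24.2857.
Social marginal cost = private MC + MEC = 35.6 + 1.1q.
Set SMC = demand: 35.6 + 1.1q = 89.0 - 1.7q → q* = 19.0714.
Height of the DWL triangle at q_m is SMC(q_m) − demand(q_m) = MEC(q_m) = 14.6000.
DWL = ½ × 5.2143 × 14.6000 = 38.0644.

DWL = $38.1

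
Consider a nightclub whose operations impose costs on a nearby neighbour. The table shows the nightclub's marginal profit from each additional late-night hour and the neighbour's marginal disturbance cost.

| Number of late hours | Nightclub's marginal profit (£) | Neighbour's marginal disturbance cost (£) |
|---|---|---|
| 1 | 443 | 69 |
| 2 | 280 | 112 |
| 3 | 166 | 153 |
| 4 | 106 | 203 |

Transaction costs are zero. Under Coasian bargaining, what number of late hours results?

3

Bargaining reaches the level where marginal profit last exceeds marginal disturbance cost.
That holds through level 3 (166 ≥ 153) but not at 4 (106 < 203).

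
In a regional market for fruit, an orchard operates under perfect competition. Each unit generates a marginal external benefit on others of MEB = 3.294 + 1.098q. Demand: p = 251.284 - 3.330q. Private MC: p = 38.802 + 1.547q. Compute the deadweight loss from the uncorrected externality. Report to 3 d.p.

DWL = 345.920

Market equilibrium (private): 38.802 + 1.547q = 251.284 - 3.330q → q_m = 43.5682.
Social marginal cost = private MC − MEB = 35.508 + 0.449q.
Set SMC = demand: 35.508 + 0.449q = 251.284 - 3.330q → q* = 57.0987.
Between q* and q_m the wedge demand − SMC runs linearly from 0 to MEB(q_m), so the loss is a triangle.
DWL = ½ × 13.5305 × 51.1319 = 345.9201.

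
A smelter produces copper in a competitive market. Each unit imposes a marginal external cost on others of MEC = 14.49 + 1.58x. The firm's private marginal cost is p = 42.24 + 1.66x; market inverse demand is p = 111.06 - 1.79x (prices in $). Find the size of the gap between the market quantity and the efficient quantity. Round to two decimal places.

Market equilibrium (private): 42.24 + 1.66x = 111.06 - 1.79x → x_m = 19.9478.
Social marginal cost = private MC + MEC = 56.73 + 3.24x.
Set SMC = demand: 56.73 + 3.24x = 111.06 - 1.79x → x* = 10.8012.
Gap = |19.9478 − 10.8012| = 9.1466.

9.15 units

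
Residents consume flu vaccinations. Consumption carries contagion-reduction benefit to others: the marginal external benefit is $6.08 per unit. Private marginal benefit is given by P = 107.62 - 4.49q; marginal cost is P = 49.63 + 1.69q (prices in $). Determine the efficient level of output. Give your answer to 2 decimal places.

q* = 10.37

Social marginal benefit = demand + MEB = 113.70 - 4.49q.
Set SMB = MC: 113.70 - 4.49q = 49.63 + 1.69q → q* = 10.3673.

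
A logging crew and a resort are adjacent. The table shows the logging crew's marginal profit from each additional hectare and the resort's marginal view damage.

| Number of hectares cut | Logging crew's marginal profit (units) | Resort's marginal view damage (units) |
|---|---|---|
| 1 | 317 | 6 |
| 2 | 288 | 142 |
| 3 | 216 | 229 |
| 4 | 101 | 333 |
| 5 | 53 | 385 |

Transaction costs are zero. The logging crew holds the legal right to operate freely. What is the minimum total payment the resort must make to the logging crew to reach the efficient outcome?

370

Left alone the logging crew would choose level 5 (marginal profit stays positive).
Efficient level: k* = 2 (marginal profit ≥ marginal view damage through 2).
The resort must at least cover the logging crew's forgone profit from cutting 5→2: 216 + 101 + 53 = 370.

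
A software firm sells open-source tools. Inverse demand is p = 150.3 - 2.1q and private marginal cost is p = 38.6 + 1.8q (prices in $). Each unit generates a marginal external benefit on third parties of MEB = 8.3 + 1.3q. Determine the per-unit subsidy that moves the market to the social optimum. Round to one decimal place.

subsidy = $68.3 per unit

Social marginal cost = private MC − MEB = 30.3 + 0.5q.
Set SMC = demand: 30.3 + 0.5q = 150.3 - 2.1q → q* = 46.1538.
The Pigouvian subsidy equals MEB at q*: 8.3 + 1.3×46.1538 = 68.2999.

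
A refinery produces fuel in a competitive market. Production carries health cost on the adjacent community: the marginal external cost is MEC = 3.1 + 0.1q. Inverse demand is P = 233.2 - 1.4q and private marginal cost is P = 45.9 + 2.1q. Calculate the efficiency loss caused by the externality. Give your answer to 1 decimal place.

Market equilibrium (private): 45.9 + 2.1q = 233.2 - 1.4q → q_m = 53.5143.
Social marginal cost = private MC + MEC = 49.0 + 2.2q.
Set SMC = demand: 49.0 + 2.2q = 233.2 - 1.4q → q* = 51.1667.
The loss is the area between SMC and demand from q* to q_m; with linear curves that's a triangle of height MEC(q_m).
DWL = ½ × 2.3476 × 8.4514 = 9.9203.

DWL = 9.9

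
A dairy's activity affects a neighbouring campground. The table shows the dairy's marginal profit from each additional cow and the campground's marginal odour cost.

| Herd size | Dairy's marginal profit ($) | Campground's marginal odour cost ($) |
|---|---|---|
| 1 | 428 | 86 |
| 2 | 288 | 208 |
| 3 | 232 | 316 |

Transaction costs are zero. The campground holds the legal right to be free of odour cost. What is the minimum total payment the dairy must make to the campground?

Efficient level: marginal profit ≥ marginal odour cost through level 2, so k* = 2.
With the campground holding the right, the dairy must at least compensate total damage at k*: 86 + 208 = 294.

$294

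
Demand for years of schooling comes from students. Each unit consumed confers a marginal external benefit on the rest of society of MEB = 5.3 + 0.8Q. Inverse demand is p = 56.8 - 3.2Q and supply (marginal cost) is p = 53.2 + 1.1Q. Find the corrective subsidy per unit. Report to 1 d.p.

subsidy = 7.3 per unit

Social marginal benefit = demand + MEB = 62.1 - 2.4Q.
Set SMB = MC: 62.1 - 2.4Q = 53.2 + 1.1Q → Q* = 2.5429.
The Pigouvian subsidy equals MEB at Q*: 5.3 + 0.8×2.5429 = 7.3343.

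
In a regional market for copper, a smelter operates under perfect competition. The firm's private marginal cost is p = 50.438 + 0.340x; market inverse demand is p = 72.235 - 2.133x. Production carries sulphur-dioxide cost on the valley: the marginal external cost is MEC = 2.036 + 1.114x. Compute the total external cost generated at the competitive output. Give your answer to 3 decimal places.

61.217

Market equilibrium (private): 50.438 + 0.340x = 72.235 - 2.133x → x_m = 8.8140.
Total external cost = ∫₀^{x_m} (2.036 + 1.114x) dx = 2.036×8.8140 + ½×1.114×8.8140² = 61.2167.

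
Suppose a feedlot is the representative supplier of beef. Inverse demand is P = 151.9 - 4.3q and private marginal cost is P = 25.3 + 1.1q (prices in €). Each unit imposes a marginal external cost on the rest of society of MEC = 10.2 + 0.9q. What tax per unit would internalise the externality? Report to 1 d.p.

Social marginal cost = private MC + MEC = 35.5 + 2.0q.
Set SMC = demand: 35.5 + 2.0q = 151.9 - 4.3q → q* = 18.4762.
The Pigouvian tax equals MEC at q*: 10.2 + 0.9×18.4762 = 26.8286.

tax = €26.8 per unit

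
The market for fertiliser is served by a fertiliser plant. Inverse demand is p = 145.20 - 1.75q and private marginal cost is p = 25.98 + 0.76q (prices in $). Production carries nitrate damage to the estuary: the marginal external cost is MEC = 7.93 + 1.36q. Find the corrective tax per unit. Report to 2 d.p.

Social marginal cost = private MC + MEC = 33.91 + 2.12q.
Set SMC = demand: 33.91 + 2.12q = 145.20 - 1.75q → q* = 28.7571.
The Pigouvian tax equals MEC at q*: 7.93 + 1.36×28.7571 = 47.0397.

tax = $47.04 per unit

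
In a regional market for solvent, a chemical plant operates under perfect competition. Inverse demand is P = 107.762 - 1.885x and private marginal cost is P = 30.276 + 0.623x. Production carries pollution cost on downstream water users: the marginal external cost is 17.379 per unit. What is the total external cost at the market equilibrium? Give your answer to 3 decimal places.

536.933

Market equilibrium (private): 30.276 + 0.623x = 107.762 - 1.885x → x_m = 30.8955.
Total external cost = MEC × x_m = 17.379 × 30.8955 = 536.9329.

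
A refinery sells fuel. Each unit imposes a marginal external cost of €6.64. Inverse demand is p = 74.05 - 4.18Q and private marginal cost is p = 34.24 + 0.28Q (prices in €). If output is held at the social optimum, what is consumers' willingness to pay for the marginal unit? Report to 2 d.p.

Social marginal cost = private MC + MEC = 40.88 + 0.28Q.
Set SMC = demand: 40.88 + 0.28Q = 74.05 - 4.18Q → Q* = 7.4372.
Consumer price on the demand curve at Q*: 74.05 − 4.18×7.4372 = 42.9625.

P = €42.96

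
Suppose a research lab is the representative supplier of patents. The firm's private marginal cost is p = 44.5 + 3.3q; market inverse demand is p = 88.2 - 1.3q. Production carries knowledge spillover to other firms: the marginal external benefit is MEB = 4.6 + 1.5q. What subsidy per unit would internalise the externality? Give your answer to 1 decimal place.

Social marginal cost = private MC − MEB = 39.9 + 1.8q.
Set SMC = demand: 39.9 + 1.8q = 88.2 - 1.3q → q* = 15.5806.
The Pigouvian subsidy equals MEB at q*: 4.6 + 1.5×15.5806 = 27.9709.

subsidy = 28.0 per unit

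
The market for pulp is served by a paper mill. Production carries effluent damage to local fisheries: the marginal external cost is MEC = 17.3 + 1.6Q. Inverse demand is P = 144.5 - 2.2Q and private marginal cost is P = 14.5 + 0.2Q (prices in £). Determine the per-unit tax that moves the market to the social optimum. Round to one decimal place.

Social marginal cost = private MC + MEC = 31.8 + 1.8Q.
Set SMC = demand: 31.8 + 1.8Q = 144.5 - 2.2Q → Q* = 28.1750.
The Pigouvian tax equals MEC at Q*: 17.3 + 1.6×28.1750 = 62.3800.

tax = £62.4 per unit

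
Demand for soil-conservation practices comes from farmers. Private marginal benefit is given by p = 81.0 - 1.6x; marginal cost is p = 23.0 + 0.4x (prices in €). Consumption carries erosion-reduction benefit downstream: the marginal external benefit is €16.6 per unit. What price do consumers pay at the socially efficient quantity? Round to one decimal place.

Social marginal benefit = demand + MEB = 97.6 - 1.6x.
Set SMB = MC: 97.6 - 1.6x = 23.0 + 0.4x → x* = 37.3000.
Consumer price on the demand curve at x*: 81.0 − 1.6×37.3000 = 21.3200.

P = €21.3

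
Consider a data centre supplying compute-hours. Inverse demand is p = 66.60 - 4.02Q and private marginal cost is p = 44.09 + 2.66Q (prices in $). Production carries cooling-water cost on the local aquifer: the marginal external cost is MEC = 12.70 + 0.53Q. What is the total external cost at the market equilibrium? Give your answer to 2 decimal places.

$45.81

Market equilibrium (private): 44.09 + 2.66Q = 66.60 - 4.02Q → Q_m = 3.3698.
Total external cost = ∫₀^{Q_m} (12.70 + 0.53Q) dQ = 12.70×3.3698 + ½×0.53×3.3698² = 45.8057.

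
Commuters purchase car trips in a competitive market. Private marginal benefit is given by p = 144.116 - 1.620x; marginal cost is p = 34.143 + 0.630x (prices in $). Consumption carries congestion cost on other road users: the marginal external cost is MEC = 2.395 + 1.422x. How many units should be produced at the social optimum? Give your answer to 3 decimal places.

x* = 29.297

Social marginal benefit = demand − MEC = 141.721 - 3.042x.
Set SMB = MC: 141.721 - 3.042x = 34.143 + 0.630x → x* = 29.2968.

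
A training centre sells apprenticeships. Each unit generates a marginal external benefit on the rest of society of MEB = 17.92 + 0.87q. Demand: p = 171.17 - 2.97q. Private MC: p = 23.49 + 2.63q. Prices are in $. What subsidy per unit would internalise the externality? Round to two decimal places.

Social marginal cost = private MC − MEB = 5.57 + 1.76q.
Set SMC = demand: 5.57 + 1.76q = 171.17 - 2.97q → q* = 35.0106.
The Pigouvian subsidy equals MEB at q*: 17.92 + 0.87×35.0106 = 48.3792.

subsidy = $48.38 per unit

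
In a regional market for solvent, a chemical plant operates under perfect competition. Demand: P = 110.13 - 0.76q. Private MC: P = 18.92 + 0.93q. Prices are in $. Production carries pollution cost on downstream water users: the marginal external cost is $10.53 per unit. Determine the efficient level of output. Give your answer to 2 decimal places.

Social marginal cost = private MC + MEC = 29.45 + 0.93q.
Set SMC = demand: 29.45 + 0.93q = 110.13 - 0.76q → q* = 47.7396.

q* = 47.74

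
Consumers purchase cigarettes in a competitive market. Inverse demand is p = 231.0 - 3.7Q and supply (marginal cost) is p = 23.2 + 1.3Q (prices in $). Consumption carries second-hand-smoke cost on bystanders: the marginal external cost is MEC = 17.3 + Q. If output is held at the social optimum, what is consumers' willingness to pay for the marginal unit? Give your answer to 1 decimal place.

Social marginal benefit = demand − MEC = 213.7 - 4.7Q.
Set SMB = MC: 213.7 - 4.7Q = 23.2 + 1.3Q → Q* = 31.7500.
Consumer price on the demand curve at Q*: 231.0 − 3.7×31.7500 = 113.5250.

P = $113.5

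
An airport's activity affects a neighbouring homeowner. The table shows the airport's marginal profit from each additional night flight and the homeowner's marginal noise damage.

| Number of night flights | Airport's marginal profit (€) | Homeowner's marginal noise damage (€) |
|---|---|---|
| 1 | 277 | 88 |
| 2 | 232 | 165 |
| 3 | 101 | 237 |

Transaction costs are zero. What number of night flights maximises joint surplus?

Bargaining reaches the level where marginal profit last exceeds marginal noise damage.
That holds through level 2 (232 ≥ 165) but not at 3 (101 < 237).

2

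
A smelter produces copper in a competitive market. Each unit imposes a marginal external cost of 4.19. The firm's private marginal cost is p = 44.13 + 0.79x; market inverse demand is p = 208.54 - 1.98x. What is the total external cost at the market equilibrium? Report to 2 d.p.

Market equilibrium (private): 44.13 + 0.79x = 208.54 - 1.98x → x_m = 59.3538.
Total external cost = MEC × x_m = 4.19 × 59.3538 = 248.6924.

248.69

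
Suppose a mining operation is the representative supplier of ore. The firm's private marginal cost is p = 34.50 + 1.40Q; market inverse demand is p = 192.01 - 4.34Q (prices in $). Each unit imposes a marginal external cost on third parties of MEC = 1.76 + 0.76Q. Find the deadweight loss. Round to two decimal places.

Market equilibrium (private): 34.50 + 1.40Q = 192.01 - 4.34Q → Q_m = 27.4408.
Social marginal cost = private MC + MEC = 36.26 + 2.16Q.
Set SMC = demand: 36.26 + 2.16Q = 192.01 - 4.34Q → Q* = 23.9615.
The welfare-loss triangle has base |Q_m − Q*| and height MEC(Q_m) (the vertical gap between SMC and demand is zero at Q* and MEC at Q_m).
DWL = ½ × 3.4793 × 22.6150 = 39.3422.

DWL = $39.34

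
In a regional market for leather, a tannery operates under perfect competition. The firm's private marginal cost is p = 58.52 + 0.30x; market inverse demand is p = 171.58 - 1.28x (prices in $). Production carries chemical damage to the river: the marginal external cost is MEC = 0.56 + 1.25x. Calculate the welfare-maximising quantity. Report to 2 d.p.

x* = 39.75

Social marginal cost = private MC + MEC = 59.08 + 1.55x.
Set SMC = demand: 59.08 + 1.55x = 171.58 - 1.28x → x* = 39.7527.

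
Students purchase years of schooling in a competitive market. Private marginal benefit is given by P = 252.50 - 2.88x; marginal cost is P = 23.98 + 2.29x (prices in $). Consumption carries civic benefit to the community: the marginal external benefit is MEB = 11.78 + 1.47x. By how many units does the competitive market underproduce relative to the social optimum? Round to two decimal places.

Market equilibrium (private): 23.98 + 2.29x = 252.50 - 2.88x → x_m = 44.2012.
Social marginal benefit = demand + MEB = 264.28 - 1.41x.
Set SMB = MC: 264.28 - 1.41x = 23.98 + 2.29x → x* = 64.9459.
Gap = |44.2012 − 64.9459| = 20.7447.

20.74 units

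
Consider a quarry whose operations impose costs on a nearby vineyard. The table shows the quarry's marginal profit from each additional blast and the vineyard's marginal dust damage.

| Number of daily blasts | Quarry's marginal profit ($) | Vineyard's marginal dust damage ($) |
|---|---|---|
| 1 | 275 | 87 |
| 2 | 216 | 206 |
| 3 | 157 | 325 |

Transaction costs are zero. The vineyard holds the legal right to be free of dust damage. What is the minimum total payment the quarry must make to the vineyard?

Efficient level: marginal profit ≥ marginal dust damage through level 2, so k* = 2.
With the vineyard holding the right, the quarry must at least compensate total damage at k*: 87 + 206 = 293.

$293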